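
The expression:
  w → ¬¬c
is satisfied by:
  {c: True, w: False}
  {w: False, c: False}
  {w: True, c: True}


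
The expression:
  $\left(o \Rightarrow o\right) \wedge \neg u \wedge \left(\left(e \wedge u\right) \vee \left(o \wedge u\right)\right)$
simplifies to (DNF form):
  $\text{False}$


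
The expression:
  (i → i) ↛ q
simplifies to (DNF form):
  ¬q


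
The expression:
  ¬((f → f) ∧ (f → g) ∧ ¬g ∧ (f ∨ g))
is always true.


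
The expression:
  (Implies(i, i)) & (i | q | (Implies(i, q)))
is always true.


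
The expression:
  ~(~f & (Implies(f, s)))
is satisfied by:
  {f: True}


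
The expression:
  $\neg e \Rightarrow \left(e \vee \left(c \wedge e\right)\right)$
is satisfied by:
  {e: True}


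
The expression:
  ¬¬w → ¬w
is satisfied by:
  {w: False}


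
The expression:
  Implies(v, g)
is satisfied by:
  {g: True, v: False}
  {v: False, g: False}
  {v: True, g: True}


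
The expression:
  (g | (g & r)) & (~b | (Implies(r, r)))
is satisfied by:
  {g: True}


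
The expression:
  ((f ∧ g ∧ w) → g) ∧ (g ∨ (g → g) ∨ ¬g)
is always true.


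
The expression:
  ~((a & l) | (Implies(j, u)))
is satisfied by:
  {j: True, u: False, l: False, a: False}
  {j: True, a: True, u: False, l: False}
  {j: True, l: True, u: False, a: False}


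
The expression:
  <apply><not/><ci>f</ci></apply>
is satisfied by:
  {f: False}


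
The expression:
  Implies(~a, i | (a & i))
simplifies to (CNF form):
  a | i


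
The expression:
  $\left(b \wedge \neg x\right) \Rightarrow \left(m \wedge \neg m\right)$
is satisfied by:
  {x: True, b: False}
  {b: False, x: False}
  {b: True, x: True}


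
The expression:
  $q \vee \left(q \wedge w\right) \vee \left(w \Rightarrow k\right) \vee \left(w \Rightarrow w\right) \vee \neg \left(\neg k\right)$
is always true.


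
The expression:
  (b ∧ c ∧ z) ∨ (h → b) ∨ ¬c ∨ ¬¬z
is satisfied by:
  {b: True, z: True, h: False, c: False}
  {b: True, h: False, c: False, z: False}
  {z: True, h: False, c: False, b: False}
  {z: False, h: False, c: False, b: False}
  {b: True, c: True, z: True, h: False}
  {b: True, c: True, z: False, h: False}
  {c: True, z: True, b: False, h: False}
  {c: True, b: False, h: False, z: False}
  {z: True, b: True, h: True, c: False}
  {b: True, h: True, z: False, c: False}
  {z: True, h: True, b: False, c: False}
  {h: True, b: False, c: False, z: False}
  {b: True, c: True, h: True, z: True}
  {b: True, c: True, h: True, z: False}
  {c: True, h: True, z: True, b: False}


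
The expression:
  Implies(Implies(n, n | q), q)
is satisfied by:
  {q: True}


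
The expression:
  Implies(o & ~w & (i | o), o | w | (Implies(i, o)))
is always true.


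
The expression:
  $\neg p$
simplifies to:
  $\neg p$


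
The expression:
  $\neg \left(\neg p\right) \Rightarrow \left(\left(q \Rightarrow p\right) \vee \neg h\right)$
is always true.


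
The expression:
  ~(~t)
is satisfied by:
  {t: True}


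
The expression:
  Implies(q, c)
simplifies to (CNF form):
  c | ~q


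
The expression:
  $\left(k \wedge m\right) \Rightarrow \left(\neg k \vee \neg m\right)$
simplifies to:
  $\neg k \vee \neg m$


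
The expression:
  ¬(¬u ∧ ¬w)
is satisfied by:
  {u: True, w: True}
  {u: True, w: False}
  {w: True, u: False}


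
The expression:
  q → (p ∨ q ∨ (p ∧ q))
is always true.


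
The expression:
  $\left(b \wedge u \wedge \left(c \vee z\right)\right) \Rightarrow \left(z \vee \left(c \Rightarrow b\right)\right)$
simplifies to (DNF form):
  $\text{True}$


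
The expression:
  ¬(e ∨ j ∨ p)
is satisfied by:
  {e: False, p: False, j: False}


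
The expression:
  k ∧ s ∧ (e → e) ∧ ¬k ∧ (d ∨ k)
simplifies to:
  False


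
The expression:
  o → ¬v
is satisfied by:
  {v: False, o: False}
  {o: True, v: False}
  {v: True, o: False}


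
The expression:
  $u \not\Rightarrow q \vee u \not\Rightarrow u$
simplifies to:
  $u \wedge \neg q$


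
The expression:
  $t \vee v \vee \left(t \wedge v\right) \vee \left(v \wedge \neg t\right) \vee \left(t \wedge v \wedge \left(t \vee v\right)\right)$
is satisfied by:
  {t: True, v: True}
  {t: True, v: False}
  {v: True, t: False}


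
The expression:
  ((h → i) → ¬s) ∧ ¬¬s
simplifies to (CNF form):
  h ∧ s ∧ ¬i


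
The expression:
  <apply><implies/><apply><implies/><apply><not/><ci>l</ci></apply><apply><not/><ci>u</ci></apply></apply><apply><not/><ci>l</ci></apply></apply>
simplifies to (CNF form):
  <apply><not/><ci>l</ci></apply>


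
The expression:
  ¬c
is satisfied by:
  {c: False}


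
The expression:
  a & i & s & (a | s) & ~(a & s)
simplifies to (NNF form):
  False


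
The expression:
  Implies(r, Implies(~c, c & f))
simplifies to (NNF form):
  c | ~r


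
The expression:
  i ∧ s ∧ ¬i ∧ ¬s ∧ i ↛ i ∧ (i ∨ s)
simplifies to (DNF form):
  False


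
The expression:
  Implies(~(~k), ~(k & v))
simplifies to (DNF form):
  ~k | ~v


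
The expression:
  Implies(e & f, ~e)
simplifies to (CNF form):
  ~e | ~f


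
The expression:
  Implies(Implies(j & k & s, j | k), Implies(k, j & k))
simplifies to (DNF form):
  j | ~k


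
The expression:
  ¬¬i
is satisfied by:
  {i: True}


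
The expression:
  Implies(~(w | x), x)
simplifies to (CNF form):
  w | x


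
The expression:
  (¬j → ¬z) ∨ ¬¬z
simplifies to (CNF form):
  True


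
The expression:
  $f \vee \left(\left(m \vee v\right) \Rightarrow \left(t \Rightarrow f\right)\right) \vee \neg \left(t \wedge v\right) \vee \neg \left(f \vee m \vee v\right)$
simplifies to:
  $f \vee \neg t \vee \neg v$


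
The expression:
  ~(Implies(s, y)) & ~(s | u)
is never true.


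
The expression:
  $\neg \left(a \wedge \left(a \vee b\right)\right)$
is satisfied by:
  {a: False}


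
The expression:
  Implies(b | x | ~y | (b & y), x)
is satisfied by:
  {x: True, y: True, b: False}
  {x: True, y: False, b: False}
  {x: True, b: True, y: True}
  {x: True, b: True, y: False}
  {y: True, b: False, x: False}


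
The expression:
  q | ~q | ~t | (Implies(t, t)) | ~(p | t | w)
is always true.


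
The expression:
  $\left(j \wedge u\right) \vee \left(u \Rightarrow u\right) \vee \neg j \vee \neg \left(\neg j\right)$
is always true.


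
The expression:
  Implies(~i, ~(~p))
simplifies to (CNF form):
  i | p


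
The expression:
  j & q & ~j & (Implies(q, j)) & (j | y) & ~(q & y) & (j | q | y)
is never true.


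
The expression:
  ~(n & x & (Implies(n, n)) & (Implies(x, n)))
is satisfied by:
  {x: False, n: False}
  {n: True, x: False}
  {x: True, n: False}


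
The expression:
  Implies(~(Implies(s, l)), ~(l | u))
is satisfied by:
  {l: True, s: False, u: False}
  {s: False, u: False, l: False}
  {l: True, u: True, s: False}
  {u: True, s: False, l: False}
  {l: True, s: True, u: False}
  {s: True, l: False, u: False}
  {l: True, u: True, s: True}


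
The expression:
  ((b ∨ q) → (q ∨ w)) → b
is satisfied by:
  {b: True}


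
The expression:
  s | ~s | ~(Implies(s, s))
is always true.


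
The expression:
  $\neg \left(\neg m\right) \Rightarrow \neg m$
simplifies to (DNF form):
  $\neg m$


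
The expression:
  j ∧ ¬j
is never true.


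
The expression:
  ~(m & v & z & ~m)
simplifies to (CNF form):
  True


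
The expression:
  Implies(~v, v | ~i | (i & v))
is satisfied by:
  {v: True, i: False}
  {i: False, v: False}
  {i: True, v: True}


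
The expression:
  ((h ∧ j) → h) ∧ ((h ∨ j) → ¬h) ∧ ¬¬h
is never true.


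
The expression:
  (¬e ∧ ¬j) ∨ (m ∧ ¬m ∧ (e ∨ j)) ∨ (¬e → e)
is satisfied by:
  {e: True, j: False}
  {j: False, e: False}
  {j: True, e: True}


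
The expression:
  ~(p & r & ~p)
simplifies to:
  True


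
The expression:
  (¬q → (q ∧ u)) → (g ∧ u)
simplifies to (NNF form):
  (g ∧ u) ∨ ¬q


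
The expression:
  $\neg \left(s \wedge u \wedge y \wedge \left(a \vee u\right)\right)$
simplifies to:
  $\neg s \vee \neg u \vee \neg y$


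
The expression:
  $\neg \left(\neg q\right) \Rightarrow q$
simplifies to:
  $\text{True}$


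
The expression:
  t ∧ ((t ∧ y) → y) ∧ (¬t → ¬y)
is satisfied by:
  {t: True}


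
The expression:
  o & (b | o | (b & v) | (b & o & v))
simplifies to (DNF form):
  o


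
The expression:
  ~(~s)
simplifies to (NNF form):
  s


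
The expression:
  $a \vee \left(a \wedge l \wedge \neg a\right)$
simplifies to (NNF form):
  $a$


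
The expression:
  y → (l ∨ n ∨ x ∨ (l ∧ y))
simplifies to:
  l ∨ n ∨ x ∨ ¬y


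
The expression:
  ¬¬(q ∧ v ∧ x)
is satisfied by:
  {x: True, q: True, v: True}


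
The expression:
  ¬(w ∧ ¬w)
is always true.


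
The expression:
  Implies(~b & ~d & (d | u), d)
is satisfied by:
  {b: True, d: True, u: False}
  {b: True, u: False, d: False}
  {d: True, u: False, b: False}
  {d: False, u: False, b: False}
  {b: True, d: True, u: True}
  {b: True, u: True, d: False}
  {d: True, u: True, b: False}


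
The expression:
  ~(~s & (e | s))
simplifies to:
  s | ~e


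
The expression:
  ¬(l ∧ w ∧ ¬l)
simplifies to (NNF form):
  True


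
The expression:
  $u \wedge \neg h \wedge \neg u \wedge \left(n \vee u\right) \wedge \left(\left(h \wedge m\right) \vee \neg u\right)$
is never true.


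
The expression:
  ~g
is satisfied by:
  {g: False}


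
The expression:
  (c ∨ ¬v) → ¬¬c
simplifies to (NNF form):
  c ∨ v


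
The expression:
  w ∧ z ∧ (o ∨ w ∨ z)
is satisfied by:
  {z: True, w: True}


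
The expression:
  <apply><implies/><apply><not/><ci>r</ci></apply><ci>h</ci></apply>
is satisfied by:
  {r: True, h: True}
  {r: True, h: False}
  {h: True, r: False}


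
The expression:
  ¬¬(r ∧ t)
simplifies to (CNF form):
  r ∧ t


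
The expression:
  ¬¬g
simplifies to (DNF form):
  g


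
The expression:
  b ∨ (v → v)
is always true.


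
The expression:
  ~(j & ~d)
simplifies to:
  d | ~j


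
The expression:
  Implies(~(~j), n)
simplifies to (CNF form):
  n | ~j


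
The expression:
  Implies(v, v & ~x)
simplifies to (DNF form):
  ~v | ~x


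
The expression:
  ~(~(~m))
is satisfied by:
  {m: False}


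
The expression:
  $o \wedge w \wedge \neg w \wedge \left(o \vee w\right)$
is never true.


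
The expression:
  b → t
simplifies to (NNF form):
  t ∨ ¬b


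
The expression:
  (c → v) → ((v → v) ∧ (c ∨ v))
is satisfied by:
  {c: True, v: True}
  {c: True, v: False}
  {v: True, c: False}


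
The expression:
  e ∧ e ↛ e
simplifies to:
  False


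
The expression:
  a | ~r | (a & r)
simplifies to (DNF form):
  a | ~r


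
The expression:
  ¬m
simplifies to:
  ¬m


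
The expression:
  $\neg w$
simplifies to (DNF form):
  $\neg w$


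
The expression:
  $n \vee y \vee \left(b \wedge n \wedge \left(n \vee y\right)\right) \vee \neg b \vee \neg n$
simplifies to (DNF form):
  $\text{True}$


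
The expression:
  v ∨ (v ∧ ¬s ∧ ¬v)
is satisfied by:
  {v: True}


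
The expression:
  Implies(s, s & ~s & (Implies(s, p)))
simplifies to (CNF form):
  ~s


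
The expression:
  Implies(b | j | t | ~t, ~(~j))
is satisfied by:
  {j: True}


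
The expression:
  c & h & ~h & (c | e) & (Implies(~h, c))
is never true.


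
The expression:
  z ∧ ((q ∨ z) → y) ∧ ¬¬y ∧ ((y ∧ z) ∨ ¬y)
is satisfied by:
  {z: True, y: True}


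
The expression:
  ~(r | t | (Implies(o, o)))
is never true.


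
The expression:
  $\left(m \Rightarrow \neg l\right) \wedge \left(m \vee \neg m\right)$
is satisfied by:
  {l: False, m: False}
  {m: True, l: False}
  {l: True, m: False}


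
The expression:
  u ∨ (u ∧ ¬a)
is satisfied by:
  {u: True}


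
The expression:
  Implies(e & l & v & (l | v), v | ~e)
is always true.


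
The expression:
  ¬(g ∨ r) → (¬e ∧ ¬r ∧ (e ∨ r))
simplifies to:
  g ∨ r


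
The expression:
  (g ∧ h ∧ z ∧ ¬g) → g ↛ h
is always true.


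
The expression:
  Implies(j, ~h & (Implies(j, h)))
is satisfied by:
  {j: False}


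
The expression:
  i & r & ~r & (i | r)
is never true.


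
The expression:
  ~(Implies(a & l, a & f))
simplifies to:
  a & l & ~f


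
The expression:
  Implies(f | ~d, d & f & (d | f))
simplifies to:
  d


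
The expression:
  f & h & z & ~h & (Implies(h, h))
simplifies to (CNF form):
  False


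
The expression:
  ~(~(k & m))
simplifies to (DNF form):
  k & m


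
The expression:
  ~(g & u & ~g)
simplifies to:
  True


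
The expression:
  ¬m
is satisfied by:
  {m: False}


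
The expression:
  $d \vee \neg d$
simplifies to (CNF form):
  $\text{True}$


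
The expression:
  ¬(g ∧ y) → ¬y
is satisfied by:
  {g: True, y: False}
  {y: False, g: False}
  {y: True, g: True}


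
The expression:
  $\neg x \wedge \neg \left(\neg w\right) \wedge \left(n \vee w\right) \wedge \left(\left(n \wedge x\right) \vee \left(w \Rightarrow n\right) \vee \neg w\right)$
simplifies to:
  $n \wedge w \wedge \neg x$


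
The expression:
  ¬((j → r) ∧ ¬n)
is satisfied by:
  {n: True, j: True, r: False}
  {n: True, r: False, j: False}
  {n: True, j: True, r: True}
  {n: True, r: True, j: False}
  {j: True, r: False, n: False}


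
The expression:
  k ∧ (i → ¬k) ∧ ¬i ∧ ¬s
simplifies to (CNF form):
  k ∧ ¬i ∧ ¬s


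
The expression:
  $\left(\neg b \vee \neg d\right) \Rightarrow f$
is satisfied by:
  {b: True, f: True, d: True}
  {b: True, f: True, d: False}
  {f: True, d: True, b: False}
  {f: True, d: False, b: False}
  {b: True, d: True, f: False}


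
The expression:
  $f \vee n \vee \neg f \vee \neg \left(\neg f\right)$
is always true.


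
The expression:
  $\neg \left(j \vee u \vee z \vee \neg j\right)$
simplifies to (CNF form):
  $\text{False}$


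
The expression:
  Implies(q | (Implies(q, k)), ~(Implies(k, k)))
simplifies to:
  False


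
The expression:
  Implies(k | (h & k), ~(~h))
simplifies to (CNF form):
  h | ~k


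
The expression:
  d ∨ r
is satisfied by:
  {r: True, d: True}
  {r: True, d: False}
  {d: True, r: False}


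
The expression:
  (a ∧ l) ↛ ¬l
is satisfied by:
  {a: True, l: True}


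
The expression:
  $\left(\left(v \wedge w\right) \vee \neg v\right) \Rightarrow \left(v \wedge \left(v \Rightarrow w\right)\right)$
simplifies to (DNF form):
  $v$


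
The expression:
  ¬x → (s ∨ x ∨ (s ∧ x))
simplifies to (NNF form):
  s ∨ x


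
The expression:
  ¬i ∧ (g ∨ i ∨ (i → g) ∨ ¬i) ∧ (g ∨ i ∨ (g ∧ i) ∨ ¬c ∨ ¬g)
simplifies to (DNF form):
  ¬i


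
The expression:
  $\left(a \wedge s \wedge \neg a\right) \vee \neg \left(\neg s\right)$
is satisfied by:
  {s: True}


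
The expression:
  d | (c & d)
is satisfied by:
  {d: True}


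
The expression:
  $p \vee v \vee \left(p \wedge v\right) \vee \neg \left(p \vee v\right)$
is always true.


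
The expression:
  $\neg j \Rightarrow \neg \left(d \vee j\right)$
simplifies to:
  $j \vee \neg d$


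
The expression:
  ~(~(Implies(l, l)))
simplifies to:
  True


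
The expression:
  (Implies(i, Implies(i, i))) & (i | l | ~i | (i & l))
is always true.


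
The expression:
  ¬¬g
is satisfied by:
  {g: True}


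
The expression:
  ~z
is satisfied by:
  {z: False}


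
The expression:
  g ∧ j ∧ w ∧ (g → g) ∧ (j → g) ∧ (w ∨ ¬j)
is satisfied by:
  {j: True, w: True, g: True}


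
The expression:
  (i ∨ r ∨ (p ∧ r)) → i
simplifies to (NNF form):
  i ∨ ¬r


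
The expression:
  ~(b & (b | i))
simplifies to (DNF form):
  ~b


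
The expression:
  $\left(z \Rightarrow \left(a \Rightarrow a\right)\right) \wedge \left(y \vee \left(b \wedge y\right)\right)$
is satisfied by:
  {y: True}


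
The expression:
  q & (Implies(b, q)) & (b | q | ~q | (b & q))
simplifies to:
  q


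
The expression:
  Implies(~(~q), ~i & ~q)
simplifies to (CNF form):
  ~q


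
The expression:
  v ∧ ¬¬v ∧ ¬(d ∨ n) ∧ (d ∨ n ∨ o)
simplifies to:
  o ∧ v ∧ ¬d ∧ ¬n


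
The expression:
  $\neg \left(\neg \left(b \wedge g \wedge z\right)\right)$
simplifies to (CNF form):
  $b \wedge g \wedge z$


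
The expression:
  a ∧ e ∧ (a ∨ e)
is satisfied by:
  {a: True, e: True}


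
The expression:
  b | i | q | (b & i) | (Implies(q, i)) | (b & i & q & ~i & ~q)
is always true.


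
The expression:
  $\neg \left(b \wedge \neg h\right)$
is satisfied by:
  {h: True, b: False}
  {b: False, h: False}
  {b: True, h: True}


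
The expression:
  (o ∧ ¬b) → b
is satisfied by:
  {b: True, o: False}
  {o: False, b: False}
  {o: True, b: True}


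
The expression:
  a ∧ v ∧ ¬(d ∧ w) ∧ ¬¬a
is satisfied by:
  {a: True, v: True, w: False, d: False}
  {a: True, d: True, v: True, w: False}
  {a: True, w: True, v: True, d: False}


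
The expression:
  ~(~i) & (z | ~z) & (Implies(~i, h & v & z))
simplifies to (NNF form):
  i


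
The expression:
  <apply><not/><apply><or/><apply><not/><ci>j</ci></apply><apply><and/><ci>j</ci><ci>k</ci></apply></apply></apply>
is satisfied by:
  {j: True, k: False}


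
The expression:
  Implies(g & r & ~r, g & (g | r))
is always true.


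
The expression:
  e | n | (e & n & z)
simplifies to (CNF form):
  e | n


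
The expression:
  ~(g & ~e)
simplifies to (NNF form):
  e | ~g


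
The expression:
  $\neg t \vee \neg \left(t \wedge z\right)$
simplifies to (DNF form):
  $\neg t \vee \neg z$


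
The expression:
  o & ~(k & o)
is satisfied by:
  {o: True, k: False}


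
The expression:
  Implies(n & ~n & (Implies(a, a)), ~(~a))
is always true.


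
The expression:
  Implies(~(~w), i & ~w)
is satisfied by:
  {w: False}


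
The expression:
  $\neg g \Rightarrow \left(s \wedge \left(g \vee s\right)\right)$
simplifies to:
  $g \vee s$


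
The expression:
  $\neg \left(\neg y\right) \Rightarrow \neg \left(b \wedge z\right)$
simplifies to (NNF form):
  $\neg b \vee \neg y \vee \neg z$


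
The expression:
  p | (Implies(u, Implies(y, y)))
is always true.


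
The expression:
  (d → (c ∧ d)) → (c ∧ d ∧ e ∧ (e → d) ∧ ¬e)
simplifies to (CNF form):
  d ∧ ¬c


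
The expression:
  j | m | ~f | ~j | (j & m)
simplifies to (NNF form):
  True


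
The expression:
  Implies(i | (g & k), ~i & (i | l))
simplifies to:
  ~i & (l | ~g | ~k)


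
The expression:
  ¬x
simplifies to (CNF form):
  ¬x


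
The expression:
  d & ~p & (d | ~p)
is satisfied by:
  {d: True, p: False}


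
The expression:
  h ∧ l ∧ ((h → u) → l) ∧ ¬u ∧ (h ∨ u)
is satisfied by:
  {h: True, l: True, u: False}


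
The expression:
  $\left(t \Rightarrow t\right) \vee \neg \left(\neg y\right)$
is always true.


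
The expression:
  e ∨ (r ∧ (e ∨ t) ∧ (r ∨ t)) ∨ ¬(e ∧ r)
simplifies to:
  True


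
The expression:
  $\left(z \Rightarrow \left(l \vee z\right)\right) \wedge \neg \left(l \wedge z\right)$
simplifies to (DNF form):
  $\neg l \vee \neg z$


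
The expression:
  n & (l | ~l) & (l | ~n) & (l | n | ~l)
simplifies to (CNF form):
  l & n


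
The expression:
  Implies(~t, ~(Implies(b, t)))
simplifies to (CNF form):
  b | t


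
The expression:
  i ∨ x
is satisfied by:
  {i: True, x: True}
  {i: True, x: False}
  {x: True, i: False}


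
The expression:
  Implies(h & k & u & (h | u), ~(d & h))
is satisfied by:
  {u: False, k: False, d: False, h: False}
  {h: True, u: False, k: False, d: False}
  {d: True, u: False, k: False, h: False}
  {h: True, d: True, u: False, k: False}
  {k: True, h: False, u: False, d: False}
  {h: True, k: True, u: False, d: False}
  {d: True, k: True, h: False, u: False}
  {h: True, d: True, k: True, u: False}
  {u: True, d: False, k: False, h: False}
  {h: True, u: True, d: False, k: False}
  {d: True, u: True, h: False, k: False}
  {h: True, d: True, u: True, k: False}
  {k: True, u: True, d: False, h: False}
  {h: True, k: True, u: True, d: False}
  {d: True, k: True, u: True, h: False}


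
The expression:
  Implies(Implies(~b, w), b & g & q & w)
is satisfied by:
  {g: True, q: True, w: False, b: False}
  {g: True, q: False, w: False, b: False}
  {q: True, b: False, g: False, w: False}
  {b: False, q: False, g: False, w: False}
  {b: True, w: True, g: True, q: True}


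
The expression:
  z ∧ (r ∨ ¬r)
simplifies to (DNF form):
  z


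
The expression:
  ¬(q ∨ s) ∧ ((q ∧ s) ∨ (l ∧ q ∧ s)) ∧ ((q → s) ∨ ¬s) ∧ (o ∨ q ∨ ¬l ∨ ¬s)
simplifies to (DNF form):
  False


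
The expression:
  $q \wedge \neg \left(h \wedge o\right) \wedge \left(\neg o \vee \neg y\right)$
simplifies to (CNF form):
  $q \wedge \left(\neg h \vee \neg o\right) \wedge \left(\neg o \vee \neg y\right)$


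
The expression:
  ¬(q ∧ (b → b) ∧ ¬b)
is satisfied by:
  {b: True, q: False}
  {q: False, b: False}
  {q: True, b: True}


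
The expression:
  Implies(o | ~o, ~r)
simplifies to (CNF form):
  ~r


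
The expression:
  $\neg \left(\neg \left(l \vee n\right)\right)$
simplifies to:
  $l \vee n$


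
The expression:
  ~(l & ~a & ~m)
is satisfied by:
  {a: True, m: True, l: False}
  {a: True, l: False, m: False}
  {m: True, l: False, a: False}
  {m: False, l: False, a: False}
  {a: True, m: True, l: True}
  {a: True, l: True, m: False}
  {m: True, l: True, a: False}


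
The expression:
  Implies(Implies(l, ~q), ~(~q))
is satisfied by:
  {q: True}


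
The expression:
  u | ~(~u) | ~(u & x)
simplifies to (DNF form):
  True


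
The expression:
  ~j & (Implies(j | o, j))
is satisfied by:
  {o: False, j: False}


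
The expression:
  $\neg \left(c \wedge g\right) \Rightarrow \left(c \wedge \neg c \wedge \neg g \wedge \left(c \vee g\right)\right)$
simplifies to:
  $c \wedge g$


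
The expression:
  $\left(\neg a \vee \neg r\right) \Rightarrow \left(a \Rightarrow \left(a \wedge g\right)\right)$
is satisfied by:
  {r: True, g: True, a: False}
  {r: True, g: False, a: False}
  {g: True, r: False, a: False}
  {r: False, g: False, a: False}
  {r: True, a: True, g: True}
  {r: True, a: True, g: False}
  {a: True, g: True, r: False}


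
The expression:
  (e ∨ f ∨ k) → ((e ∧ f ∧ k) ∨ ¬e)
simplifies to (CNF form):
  (f ∨ ¬e) ∧ (k ∨ ¬e)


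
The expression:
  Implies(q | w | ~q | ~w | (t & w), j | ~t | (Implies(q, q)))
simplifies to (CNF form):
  True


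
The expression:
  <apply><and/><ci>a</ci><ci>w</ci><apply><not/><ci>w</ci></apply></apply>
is never true.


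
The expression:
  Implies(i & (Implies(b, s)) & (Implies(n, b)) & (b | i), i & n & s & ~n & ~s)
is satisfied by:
  {n: True, b: False, s: False, i: False}
  {n: False, b: False, s: False, i: False}
  {n: True, s: True, b: False, i: False}
  {s: True, n: False, b: False, i: False}
  {n: True, b: True, s: False, i: False}
  {b: True, n: False, s: False, i: False}
  {n: True, s: True, b: True, i: False}
  {s: True, b: True, n: False, i: False}
  {i: True, n: True, b: False, s: False}
  {i: True, s: True, n: True, b: False}
  {i: True, n: True, b: True, s: False}
  {i: True, b: True, n: False, s: False}


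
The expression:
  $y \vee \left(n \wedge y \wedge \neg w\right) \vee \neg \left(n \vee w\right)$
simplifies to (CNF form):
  $\left(y \vee \neg n\right) \wedge \left(y \vee \neg w\right)$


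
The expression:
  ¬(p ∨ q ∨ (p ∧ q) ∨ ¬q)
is never true.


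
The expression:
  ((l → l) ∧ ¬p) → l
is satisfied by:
  {l: True, p: True}
  {l: True, p: False}
  {p: True, l: False}


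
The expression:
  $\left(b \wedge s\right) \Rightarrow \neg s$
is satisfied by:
  {s: False, b: False}
  {b: True, s: False}
  {s: True, b: False}


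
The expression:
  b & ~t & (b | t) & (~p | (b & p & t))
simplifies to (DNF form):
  b & ~p & ~t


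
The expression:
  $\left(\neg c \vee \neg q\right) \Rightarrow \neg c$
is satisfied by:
  {q: True, c: False}
  {c: False, q: False}
  {c: True, q: True}


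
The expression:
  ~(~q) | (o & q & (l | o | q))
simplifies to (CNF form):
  q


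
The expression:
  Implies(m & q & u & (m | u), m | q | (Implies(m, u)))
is always true.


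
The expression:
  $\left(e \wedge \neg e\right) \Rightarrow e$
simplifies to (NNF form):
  $\text{True}$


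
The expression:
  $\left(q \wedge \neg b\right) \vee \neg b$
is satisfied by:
  {b: False}


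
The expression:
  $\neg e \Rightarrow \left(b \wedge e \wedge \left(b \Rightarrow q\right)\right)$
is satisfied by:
  {e: True}


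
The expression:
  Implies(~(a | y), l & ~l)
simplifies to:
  a | y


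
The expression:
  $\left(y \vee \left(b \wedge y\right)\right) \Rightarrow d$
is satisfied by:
  {d: True, y: False}
  {y: False, d: False}
  {y: True, d: True}


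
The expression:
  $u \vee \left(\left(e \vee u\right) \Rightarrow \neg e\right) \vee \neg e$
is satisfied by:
  {u: True, e: False}
  {e: False, u: False}
  {e: True, u: True}


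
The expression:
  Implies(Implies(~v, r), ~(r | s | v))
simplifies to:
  ~r & ~v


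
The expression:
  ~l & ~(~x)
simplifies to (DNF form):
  x & ~l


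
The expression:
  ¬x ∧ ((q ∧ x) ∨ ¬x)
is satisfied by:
  {x: False}


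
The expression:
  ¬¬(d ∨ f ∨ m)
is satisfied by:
  {d: True, m: True, f: True}
  {d: True, m: True, f: False}
  {d: True, f: True, m: False}
  {d: True, f: False, m: False}
  {m: True, f: True, d: False}
  {m: True, f: False, d: False}
  {f: True, m: False, d: False}


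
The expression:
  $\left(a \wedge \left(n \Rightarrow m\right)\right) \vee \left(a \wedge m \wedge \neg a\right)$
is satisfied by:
  {a: True, m: True, n: False}
  {a: True, m: False, n: False}
  {a: True, n: True, m: True}


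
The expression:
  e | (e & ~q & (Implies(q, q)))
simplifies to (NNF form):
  e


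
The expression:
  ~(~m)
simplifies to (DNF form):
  m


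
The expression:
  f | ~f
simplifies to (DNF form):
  True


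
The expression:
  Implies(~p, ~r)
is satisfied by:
  {p: True, r: False}
  {r: False, p: False}
  {r: True, p: True}


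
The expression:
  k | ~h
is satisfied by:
  {k: True, h: False}
  {h: False, k: False}
  {h: True, k: True}


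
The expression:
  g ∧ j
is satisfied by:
  {j: True, g: True}


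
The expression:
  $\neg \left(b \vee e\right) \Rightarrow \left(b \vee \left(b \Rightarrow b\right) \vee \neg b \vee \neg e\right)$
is always true.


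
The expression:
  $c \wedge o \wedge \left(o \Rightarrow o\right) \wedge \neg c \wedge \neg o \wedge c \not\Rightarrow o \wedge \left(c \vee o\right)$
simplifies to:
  $\text{False}$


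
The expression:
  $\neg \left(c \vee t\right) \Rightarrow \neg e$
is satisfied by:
  {t: True, c: True, e: False}
  {t: True, e: False, c: False}
  {c: True, e: False, t: False}
  {c: False, e: False, t: False}
  {t: True, c: True, e: True}
  {t: True, e: True, c: False}
  {c: True, e: True, t: False}


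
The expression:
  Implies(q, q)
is always true.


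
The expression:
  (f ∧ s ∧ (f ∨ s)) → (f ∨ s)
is always true.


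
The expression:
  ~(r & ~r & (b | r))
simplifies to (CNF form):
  True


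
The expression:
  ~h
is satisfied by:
  {h: False}


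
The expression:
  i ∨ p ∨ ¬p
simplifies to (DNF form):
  True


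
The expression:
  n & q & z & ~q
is never true.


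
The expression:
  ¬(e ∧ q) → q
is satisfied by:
  {q: True}


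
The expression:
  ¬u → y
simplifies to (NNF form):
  u ∨ y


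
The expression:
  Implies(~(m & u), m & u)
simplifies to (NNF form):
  m & u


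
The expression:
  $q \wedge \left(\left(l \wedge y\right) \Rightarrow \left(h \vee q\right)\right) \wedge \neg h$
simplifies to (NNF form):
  $q \wedge \neg h$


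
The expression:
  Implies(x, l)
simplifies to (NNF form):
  l | ~x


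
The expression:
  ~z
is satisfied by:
  {z: False}


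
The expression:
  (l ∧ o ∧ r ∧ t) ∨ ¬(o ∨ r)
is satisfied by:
  {t: True, l: True, r: False, o: False}
  {t: True, l: False, r: False, o: False}
  {l: True, o: False, t: False, r: False}
  {o: False, l: False, t: False, r: False}
  {r: True, o: True, t: True, l: True}


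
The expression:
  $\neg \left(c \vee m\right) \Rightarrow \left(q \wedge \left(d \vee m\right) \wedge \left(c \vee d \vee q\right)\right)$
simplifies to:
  $c \vee m \vee \left(d \wedge q\right)$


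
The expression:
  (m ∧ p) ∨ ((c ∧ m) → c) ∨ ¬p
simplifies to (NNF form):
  True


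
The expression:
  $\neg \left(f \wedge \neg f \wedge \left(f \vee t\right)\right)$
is always true.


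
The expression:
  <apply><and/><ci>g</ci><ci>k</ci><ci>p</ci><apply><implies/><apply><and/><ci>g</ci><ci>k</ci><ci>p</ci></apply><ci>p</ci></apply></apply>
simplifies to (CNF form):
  <apply><and/><ci>g</ci><ci>k</ci><ci>p</ci></apply>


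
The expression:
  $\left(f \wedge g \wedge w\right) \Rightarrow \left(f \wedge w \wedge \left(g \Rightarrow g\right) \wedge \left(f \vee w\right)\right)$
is always true.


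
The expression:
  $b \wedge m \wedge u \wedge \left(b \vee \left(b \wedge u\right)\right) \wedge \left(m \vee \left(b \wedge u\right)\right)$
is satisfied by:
  {m: True, u: True, b: True}


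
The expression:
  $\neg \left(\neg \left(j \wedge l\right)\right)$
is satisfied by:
  {j: True, l: True}


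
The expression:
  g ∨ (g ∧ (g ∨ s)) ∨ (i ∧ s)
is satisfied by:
  {i: True, g: True, s: True}
  {i: True, g: True, s: False}
  {g: True, s: True, i: False}
  {g: True, s: False, i: False}
  {i: True, s: True, g: False}


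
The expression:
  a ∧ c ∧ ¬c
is never true.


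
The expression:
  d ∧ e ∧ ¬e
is never true.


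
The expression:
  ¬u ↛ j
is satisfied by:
  {u: False, j: False}


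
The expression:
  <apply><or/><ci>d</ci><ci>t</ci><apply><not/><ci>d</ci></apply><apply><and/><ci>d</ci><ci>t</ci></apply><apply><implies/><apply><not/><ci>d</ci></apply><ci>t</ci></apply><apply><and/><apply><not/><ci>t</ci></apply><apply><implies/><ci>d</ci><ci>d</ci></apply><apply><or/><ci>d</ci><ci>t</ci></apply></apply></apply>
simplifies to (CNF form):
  <true/>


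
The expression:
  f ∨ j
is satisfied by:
  {f: True, j: True}
  {f: True, j: False}
  {j: True, f: False}


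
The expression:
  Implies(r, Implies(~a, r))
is always true.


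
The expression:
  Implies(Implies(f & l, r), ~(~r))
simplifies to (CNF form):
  (f | r) & (l | r)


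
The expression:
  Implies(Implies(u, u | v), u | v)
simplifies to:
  u | v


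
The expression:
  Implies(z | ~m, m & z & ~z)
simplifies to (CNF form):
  m & ~z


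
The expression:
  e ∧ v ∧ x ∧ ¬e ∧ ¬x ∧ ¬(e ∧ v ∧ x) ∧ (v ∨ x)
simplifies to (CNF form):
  False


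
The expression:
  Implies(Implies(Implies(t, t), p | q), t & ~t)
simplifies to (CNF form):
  ~p & ~q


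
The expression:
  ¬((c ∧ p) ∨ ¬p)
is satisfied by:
  {p: True, c: False}


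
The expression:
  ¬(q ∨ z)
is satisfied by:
  {q: False, z: False}


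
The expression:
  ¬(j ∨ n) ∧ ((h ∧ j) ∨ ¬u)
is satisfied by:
  {n: False, u: False, j: False}


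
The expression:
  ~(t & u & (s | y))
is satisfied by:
  {s: False, u: False, t: False, y: False}
  {y: True, s: False, u: False, t: False}
  {s: True, y: False, u: False, t: False}
  {y: True, s: True, u: False, t: False}
  {t: True, y: False, s: False, u: False}
  {y: True, t: True, s: False, u: False}
  {t: True, s: True, y: False, u: False}
  {y: True, t: True, s: True, u: False}
  {u: True, t: False, s: False, y: False}
  {u: True, y: True, t: False, s: False}
  {u: True, s: True, t: False, y: False}
  {y: True, u: True, s: True, t: False}
  {u: True, t: True, y: False, s: False}


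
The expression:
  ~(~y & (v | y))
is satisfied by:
  {y: True, v: False}
  {v: False, y: False}
  {v: True, y: True}


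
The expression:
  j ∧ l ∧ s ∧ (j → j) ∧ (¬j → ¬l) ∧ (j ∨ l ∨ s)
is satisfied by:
  {j: True, s: True, l: True}


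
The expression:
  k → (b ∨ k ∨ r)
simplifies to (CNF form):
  True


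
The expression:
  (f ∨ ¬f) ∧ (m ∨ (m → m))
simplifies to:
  True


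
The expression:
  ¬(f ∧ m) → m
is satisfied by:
  {m: True}


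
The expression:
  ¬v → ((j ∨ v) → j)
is always true.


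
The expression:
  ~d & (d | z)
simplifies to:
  z & ~d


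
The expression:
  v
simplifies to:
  v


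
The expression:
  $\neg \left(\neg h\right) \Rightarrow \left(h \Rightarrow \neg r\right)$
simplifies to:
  $\neg h \vee \neg r$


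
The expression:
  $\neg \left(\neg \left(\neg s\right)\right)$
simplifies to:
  $\neg s$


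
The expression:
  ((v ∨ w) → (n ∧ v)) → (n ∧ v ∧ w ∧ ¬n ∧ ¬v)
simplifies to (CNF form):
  (v ∨ w) ∧ (v ∨ ¬v) ∧ (w ∨ ¬n) ∧ (¬n ∨ ¬v)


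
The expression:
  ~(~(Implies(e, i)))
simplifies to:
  i | ~e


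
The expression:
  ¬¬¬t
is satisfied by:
  {t: False}


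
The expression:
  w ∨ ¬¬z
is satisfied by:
  {z: True, w: True}
  {z: True, w: False}
  {w: True, z: False}


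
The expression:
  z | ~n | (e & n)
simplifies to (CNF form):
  e | z | ~n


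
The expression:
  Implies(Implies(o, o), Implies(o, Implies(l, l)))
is always true.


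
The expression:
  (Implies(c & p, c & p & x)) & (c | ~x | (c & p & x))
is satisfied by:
  {c: False, x: False, p: False}
  {p: True, c: False, x: False}
  {c: True, p: False, x: False}
  {x: True, c: True, p: False}
  {x: True, p: True, c: True}


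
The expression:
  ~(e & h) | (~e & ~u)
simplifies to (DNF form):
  ~e | ~h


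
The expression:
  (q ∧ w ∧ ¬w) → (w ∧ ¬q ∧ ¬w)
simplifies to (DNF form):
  True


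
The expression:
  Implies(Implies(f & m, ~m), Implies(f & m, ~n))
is always true.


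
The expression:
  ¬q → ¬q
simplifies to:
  True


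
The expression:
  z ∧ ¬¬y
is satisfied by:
  {z: True, y: True}


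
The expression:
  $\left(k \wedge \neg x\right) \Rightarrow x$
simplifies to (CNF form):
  $x \vee \neg k$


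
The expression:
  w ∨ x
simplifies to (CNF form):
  w ∨ x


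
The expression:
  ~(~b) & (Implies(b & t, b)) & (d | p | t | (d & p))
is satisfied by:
  {b: True, d: True, t: True, p: True}
  {b: True, d: True, t: True, p: False}
  {b: True, d: True, p: True, t: False}
  {b: True, d: True, p: False, t: False}
  {b: True, t: True, p: True, d: False}
  {b: True, t: True, p: False, d: False}
  {b: True, t: False, p: True, d: False}


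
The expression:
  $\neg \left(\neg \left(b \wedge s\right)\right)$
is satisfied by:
  {b: True, s: True}


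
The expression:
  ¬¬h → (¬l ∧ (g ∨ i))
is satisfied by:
  {g: True, i: True, l: False, h: False}
  {g: True, i: False, l: False, h: False}
  {i: True, g: False, l: False, h: False}
  {g: False, i: False, l: False, h: False}
  {g: True, l: True, i: True, h: False}
  {g: True, l: True, i: False, h: False}
  {l: True, i: True, g: False, h: False}
  {l: True, i: False, g: False, h: False}
  {h: True, g: True, i: True, l: False}
  {h: True, g: True, i: False, l: False}
  {h: True, i: True, l: False, g: False}


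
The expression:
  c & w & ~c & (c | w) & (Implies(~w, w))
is never true.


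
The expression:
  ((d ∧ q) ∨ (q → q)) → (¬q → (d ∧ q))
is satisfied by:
  {q: True}


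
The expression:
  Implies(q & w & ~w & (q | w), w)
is always true.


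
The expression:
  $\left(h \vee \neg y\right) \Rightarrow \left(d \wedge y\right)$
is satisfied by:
  {d: True, y: True, h: False}
  {y: True, h: False, d: False}
  {d: True, h: True, y: True}


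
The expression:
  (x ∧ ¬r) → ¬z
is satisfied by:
  {r: True, z: False, x: False}
  {z: False, x: False, r: False}
  {r: True, x: True, z: False}
  {x: True, z: False, r: False}
  {r: True, z: True, x: False}
  {z: True, r: False, x: False}
  {r: True, x: True, z: True}


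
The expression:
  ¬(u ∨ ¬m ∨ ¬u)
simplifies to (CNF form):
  False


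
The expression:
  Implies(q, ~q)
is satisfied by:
  {q: False}


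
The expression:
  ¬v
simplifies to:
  ¬v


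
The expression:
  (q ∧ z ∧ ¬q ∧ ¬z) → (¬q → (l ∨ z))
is always true.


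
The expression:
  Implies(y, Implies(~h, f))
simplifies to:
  f | h | ~y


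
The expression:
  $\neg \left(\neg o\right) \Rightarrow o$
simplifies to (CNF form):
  $\text{True}$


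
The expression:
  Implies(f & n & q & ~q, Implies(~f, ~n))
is always true.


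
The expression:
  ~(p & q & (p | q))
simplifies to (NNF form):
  ~p | ~q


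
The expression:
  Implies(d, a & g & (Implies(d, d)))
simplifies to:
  ~d | (a & g)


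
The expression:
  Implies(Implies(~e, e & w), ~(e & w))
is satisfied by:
  {w: False, e: False}
  {e: True, w: False}
  {w: True, e: False}


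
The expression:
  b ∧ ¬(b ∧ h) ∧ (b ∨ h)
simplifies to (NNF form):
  b ∧ ¬h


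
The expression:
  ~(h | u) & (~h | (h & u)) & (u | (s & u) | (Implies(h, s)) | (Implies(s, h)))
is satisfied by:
  {u: False, h: False}


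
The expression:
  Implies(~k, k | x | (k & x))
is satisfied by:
  {x: True, k: True}
  {x: True, k: False}
  {k: True, x: False}


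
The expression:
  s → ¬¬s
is always true.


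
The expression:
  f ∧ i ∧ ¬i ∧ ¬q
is never true.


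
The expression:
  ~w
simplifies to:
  ~w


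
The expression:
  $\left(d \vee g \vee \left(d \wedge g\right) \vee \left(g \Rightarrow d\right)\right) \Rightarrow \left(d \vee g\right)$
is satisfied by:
  {d: True, g: True}
  {d: True, g: False}
  {g: True, d: False}


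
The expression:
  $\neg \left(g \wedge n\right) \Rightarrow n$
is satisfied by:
  {n: True}


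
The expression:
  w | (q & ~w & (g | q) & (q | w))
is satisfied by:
  {q: True, w: True}
  {q: True, w: False}
  {w: True, q: False}


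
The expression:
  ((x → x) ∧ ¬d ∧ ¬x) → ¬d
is always true.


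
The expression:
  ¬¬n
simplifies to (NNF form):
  n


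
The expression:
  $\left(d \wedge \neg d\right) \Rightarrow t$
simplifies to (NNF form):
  $\text{True}$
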